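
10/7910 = 1/791 = 0.00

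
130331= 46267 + 84064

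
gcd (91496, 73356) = 4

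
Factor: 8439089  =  17^2*29201^1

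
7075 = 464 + 6611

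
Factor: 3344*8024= 2^7*11^1*17^1*19^1*59^1 = 26832256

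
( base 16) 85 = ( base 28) 4L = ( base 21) 67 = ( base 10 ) 133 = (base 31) 49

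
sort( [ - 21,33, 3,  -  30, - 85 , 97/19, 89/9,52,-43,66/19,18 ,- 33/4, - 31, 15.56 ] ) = [ - 85, - 43, - 31, - 30, -21, - 33/4,3, 66/19,97/19,  89/9,15.56,18,33, 52 ]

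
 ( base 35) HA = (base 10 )605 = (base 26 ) N7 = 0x25D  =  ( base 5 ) 4410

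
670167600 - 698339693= -28172093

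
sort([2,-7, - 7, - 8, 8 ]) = [-8, - 7, - 7,2, 8] 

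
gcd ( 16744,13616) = 184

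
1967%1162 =805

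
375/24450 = 5/326 = 0.02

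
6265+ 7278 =13543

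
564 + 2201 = 2765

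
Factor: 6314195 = 5^1*1262839^1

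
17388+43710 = 61098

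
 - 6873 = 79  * ( - 87)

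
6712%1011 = 646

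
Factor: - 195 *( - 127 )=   3^1 * 5^1*13^1*127^1 = 24765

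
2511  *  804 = 2018844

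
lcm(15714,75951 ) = 455706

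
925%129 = 22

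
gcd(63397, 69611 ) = 1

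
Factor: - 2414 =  - 2^1*17^1*71^1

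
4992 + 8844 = 13836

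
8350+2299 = 10649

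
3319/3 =3319/3 = 1106.33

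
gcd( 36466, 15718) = 2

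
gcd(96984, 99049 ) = 1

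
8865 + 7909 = 16774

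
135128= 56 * 2413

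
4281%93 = 3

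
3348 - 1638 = 1710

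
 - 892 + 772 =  - 120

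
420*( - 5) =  - 2100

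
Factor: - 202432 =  - 2^6*3163^1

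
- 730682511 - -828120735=97438224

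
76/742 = 38/371  =  0.10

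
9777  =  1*9777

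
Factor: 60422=2^1*30211^1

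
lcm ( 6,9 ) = 18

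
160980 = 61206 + 99774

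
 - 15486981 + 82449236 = 66962255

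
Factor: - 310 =-2^1*5^1*31^1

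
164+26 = 190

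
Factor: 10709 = 10709^1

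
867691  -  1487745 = -620054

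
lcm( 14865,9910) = 29730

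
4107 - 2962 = 1145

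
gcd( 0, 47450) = 47450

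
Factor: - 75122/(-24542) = 37561/12271 = 7^( - 1)*1753^ (-1)*37561^1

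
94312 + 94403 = 188715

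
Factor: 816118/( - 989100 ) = -408059/494550= - 2^(-1 )*3^ ( - 2)*5^( - 2)*7^( - 1 ) *29^1*157^(  -  1 )*14071^1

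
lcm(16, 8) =16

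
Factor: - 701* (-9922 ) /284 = 2^(- 1 ) * 11^2*41^1*71^(- 1 )*701^1= 3477661/142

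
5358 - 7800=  - 2442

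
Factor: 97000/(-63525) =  -3880/2541=- 2^3*3^( - 1) * 5^1*7^ ( - 1) *11^( - 2)* 97^1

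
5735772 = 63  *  91044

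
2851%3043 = 2851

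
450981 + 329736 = 780717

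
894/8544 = 149/1424  =  0.10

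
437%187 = 63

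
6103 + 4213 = 10316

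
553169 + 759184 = 1312353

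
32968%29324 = 3644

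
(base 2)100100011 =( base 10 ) 291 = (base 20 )EB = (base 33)8R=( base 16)123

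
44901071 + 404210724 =449111795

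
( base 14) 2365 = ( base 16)1815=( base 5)144130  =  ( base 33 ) 5LR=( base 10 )6165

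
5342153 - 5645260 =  - 303107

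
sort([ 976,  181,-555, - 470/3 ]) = [  -  555, - 470/3,181,976]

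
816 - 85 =731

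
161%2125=161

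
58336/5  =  58336/5  =  11667.20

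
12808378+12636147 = 25444525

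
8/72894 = 4/36447 = 0.00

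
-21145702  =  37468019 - 58613721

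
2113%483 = 181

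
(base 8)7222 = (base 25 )5O5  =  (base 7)13606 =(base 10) 3730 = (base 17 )CF7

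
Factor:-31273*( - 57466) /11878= 898567109/5939 = 11^1*59^1*487^1*2843^1*5939^(-1)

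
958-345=613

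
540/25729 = 540/25729 = 0.02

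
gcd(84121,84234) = 1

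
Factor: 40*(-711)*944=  - 26847360 = - 2^7 * 3^2*5^1*59^1 * 79^1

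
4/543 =4/543 = 0.01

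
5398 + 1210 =6608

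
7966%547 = 308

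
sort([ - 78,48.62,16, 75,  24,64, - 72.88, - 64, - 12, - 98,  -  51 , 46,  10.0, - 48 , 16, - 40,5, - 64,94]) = [-98, - 78,  -  72.88,-64, - 64, - 51,-48,- 40, - 12, 5,10.0, 16,16,  24,46, 48.62, 64,75,94] 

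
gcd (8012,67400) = 4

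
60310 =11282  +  49028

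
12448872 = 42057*296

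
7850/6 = 3925/3= 1308.33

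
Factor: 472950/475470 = 3^( - 2)*5^1*587^( - 1)*1051^1 = 5255/5283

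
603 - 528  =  75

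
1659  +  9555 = 11214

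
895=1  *895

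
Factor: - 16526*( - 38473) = 635804798 = 2^1 * 79^1 * 487^1 * 8263^1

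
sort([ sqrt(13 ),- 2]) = [ - 2 , sqrt( 13 )]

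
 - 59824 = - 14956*4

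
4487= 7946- 3459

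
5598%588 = 306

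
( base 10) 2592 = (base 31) 2lj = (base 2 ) 101000100000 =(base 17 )8G8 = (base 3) 10120000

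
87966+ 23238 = 111204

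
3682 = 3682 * 1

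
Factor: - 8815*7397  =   - 5^1*13^1*41^1*43^1*569^1= - 65204555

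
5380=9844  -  4464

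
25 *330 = 8250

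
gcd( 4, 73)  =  1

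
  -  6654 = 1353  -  8007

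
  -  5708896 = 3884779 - 9593675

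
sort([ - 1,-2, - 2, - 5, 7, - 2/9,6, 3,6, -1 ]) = [ - 5,-2,-2,  -  1, - 1, - 2/9, 3,6,6, 7]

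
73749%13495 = 6274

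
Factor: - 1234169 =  - 839^1 * 1471^1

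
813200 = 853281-40081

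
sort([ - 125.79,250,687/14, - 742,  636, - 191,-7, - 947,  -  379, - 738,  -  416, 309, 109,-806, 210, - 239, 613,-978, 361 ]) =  [-978,-947, - 806,-742, - 738 , - 416,-379, - 239,- 191,-125.79,  -  7,687/14, 109,210, 250, 309, 361,613,636 ]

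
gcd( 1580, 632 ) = 316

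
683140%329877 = 23386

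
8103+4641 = 12744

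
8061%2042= 1935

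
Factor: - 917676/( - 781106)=458838/390553 = 2^1*3^3*29^1  *293^1 * 390553^( -1 ) 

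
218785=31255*7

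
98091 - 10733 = 87358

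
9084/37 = 9084/37 = 245.51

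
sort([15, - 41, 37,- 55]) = [ - 55, - 41, 15,37 ]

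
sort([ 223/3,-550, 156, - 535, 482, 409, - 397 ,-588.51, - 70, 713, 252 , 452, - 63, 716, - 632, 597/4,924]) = [ - 632, - 588.51,-550, - 535, - 397,-70, - 63, 223/3, 597/4, 156,252, 409, 452, 482, 713,716, 924 ]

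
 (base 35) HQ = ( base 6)2513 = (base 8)1155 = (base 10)621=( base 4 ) 21231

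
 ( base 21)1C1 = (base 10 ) 694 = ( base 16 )2B6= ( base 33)l1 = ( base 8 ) 1266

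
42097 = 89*473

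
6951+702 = 7653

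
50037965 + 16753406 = 66791371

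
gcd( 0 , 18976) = 18976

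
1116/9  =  124 = 124.00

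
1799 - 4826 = - 3027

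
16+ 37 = 53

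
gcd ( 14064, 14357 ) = 293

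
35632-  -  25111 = 60743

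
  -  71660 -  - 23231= - 48429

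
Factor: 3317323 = 53^1*62591^1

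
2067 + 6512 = 8579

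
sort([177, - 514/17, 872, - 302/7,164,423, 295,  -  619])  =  [ - 619  ,-302/7, - 514/17,164,177, 295,423,872 ] 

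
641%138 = 89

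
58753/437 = 134+195/437= 134.45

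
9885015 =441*22415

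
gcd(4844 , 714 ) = 14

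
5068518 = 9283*546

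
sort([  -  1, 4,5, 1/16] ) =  [ - 1,1/16, 4, 5] 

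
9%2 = 1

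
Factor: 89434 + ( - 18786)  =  70648= 2^3*8831^1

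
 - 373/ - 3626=373/3626  =  0.10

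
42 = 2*21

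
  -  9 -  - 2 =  - 7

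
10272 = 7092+3180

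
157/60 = 157/60= 2.62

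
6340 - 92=6248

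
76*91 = 6916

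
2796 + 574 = 3370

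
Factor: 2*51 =2^1*3^1*17^1  =  102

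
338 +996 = 1334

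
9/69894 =1/7766 = 0.00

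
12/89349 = 4/29783 = 0.00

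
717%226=39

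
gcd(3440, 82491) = 1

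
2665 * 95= 253175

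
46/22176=23/11088 = 0.00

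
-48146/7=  - 6878 =-6878.00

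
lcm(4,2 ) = 4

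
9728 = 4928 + 4800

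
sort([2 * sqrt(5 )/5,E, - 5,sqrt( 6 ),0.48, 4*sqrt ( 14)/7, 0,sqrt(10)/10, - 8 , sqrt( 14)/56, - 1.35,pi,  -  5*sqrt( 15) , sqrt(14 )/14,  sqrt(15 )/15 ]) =[ -5 * sqrt ( 15),-8,- 5, - 1.35, 0,sqrt(14)/56,sqrt(15 ) /15,sqrt( 14 )/14, sqrt( 10 )/10,0.48, 2*sqrt(5)/5, 4*sqrt( 14)/7,sqrt (6 ),E,pi ]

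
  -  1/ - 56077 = 1/56077= 0.00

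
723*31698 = 22917654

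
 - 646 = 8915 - 9561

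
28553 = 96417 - 67864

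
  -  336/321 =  - 2 + 102/107 = - 1.05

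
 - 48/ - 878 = 24/439  =  0.05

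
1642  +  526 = 2168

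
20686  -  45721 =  - 25035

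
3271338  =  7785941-4514603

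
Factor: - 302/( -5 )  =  2^1*5^( - 1 )*151^1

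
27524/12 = 6881/3  =  2293.67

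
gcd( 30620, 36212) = 4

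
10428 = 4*2607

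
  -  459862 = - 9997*46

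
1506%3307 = 1506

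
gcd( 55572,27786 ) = 27786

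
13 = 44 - 31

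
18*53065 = 955170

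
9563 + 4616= 14179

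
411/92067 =137/30689 = 0.00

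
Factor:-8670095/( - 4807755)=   1734019/961551  =  3^( - 6 )*7^1*1319^( - 1 )*247717^1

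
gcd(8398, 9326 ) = 2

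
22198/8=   2774+3/4 = 2774.75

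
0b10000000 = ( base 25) 53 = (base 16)80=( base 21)62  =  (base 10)128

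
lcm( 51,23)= 1173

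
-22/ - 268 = 11/134 = 0.08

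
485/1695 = 97/339 = 0.29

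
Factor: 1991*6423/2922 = 2^(-1 ) * 11^1 * 181^1 * 487^( - 1) * 2141^1 = 4262731/974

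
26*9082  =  236132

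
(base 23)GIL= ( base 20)124j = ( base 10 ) 8899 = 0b10001011000011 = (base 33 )85M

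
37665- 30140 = 7525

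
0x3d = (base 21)2J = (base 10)61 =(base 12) 51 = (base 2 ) 111101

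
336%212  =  124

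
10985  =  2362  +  8623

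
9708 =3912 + 5796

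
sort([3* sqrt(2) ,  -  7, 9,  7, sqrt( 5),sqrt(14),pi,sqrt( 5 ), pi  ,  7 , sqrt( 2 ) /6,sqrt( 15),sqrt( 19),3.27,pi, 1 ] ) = [ - 7, sqrt( 2)/6,  1, sqrt(5), sqrt( 5 ),pi, pi,  pi,3.27, sqrt( 14),sqrt(15),3*sqrt( 2),sqrt(19 ), 7,  7, 9 ]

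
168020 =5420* 31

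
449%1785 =449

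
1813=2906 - 1093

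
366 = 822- 456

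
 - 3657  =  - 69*53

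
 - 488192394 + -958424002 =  - 1446616396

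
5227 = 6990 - 1763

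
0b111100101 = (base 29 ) gl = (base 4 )13211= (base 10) 485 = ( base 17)1B9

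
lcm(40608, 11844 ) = 284256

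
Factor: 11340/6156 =5^1*7^1*19^(-1)=35/19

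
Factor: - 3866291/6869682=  - 2^(  -  1)*3^ ( - 2)*11^1*13^1* 19^1*  79^( - 1)*1423^1*4831^ ( - 1)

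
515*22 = 11330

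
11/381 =11/381 = 0.03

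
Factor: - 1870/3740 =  - 2^( - 1 ) =- 1/2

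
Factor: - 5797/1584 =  - 2^( - 4)*3^( - 2) * 17^1*31^1 = - 527/144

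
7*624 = 4368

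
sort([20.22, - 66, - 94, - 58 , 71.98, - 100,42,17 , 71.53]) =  [-100 , - 94, - 66 , - 58,  17,20.22,42,71.53, 71.98]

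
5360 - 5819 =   -  459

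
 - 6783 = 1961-8744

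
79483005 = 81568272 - 2085267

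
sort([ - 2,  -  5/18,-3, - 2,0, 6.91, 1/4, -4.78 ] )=[ - 4.78,  -  3,-2, - 2,- 5/18,0,1/4,  6.91]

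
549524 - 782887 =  - 233363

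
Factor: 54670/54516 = 355/354  =  2^ ( - 1 )*3^( - 1 ) *5^1*59^( - 1 )*71^1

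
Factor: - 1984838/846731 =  - 2^1*223^ ( - 1)*503^1* 1973^1*3797^ (-1 ) 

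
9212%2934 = 410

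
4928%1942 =1044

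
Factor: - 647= - 647^1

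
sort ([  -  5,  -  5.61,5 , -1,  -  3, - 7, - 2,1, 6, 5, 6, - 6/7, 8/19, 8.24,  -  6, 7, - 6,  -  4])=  [ - 7, - 6, - 6,-5.61, - 5, - 4,-3, - 2, - 1,  -  6/7,  8/19,1, 5,  5, 6, 6,7, 8.24 ]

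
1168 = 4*292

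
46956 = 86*546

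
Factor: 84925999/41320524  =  2^( - 2 ) * 3^(- 1)*7^ ( - 3)*17^1*10039^(  -  1)*4995647^1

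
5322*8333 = 44348226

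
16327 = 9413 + 6914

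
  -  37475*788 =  - 29530300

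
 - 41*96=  - 3936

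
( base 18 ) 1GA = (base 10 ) 622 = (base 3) 212001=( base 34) ia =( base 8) 1156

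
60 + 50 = 110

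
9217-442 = 8775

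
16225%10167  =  6058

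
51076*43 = 2196268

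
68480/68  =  17120/17 = 1007.06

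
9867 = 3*3289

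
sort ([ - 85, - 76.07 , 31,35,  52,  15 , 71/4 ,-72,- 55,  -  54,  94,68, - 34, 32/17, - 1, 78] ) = [ - 85, - 76.07, - 72, - 55, - 54 , - 34 , - 1,32/17,15 , 71/4,31, 35,52,68, 78,  94]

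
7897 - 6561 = 1336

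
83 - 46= 37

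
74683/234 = 319 + 37/234=   319.16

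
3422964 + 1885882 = 5308846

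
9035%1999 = 1039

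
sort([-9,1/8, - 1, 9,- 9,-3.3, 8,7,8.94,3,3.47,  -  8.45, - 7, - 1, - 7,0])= [  -  9, - 9, - 8.45,  -  7, - 7, - 3.3,-1, -1, 0, 1/8,3,3.47,  7,8,8.94, 9]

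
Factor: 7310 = 2^1 *5^1*17^1 * 43^1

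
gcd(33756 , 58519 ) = 1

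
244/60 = 61/15  =  4.07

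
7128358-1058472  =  6069886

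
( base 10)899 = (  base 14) 483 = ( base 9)1208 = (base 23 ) 1G2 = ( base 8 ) 1603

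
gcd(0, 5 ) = 5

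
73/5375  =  73/5375 =0.01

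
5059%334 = 49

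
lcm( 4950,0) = 0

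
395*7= 2765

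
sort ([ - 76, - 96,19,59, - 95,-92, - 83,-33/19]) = [ - 96, - 95 , - 92,-83,  -  76, - 33/19, 19, 59]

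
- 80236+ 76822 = -3414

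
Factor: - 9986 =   -  2^1*4993^1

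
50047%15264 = 4255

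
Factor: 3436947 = 3^2* 43^1*83^1 * 107^1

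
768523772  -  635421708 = 133102064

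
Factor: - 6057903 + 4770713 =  - 2^1*5^1*97^1*1327^1= - 1287190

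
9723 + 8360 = 18083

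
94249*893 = 84164357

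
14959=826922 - 811963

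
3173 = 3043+130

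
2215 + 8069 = 10284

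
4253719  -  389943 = 3863776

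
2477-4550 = -2073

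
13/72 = 13/72 = 0.18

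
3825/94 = 40 + 65/94 = 40.69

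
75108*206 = 15472248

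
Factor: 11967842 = 2^1*5983921^1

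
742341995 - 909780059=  - 167438064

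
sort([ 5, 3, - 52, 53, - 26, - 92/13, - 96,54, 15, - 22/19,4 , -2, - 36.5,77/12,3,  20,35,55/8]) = [-96, - 52, - 36.5, - 26, - 92/13, - 2, - 22/19, 3,3,  4,5,  77/12, 55/8,15,20,35,53,54]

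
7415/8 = 926 + 7/8 = 926.88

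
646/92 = 323/46 = 7.02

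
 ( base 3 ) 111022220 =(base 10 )9717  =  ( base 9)14286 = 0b10010111110101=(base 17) 1gaa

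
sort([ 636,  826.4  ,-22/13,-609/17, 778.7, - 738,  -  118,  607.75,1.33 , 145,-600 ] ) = [ - 738, - 600,-118,-609/17, - 22/13, 1.33,  145, 607.75, 636,778.7,826.4 ]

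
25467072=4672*5451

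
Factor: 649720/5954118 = 324860/2977059 = 2^2*3^(-1)*5^1 * 37^1*383^( - 1) * 439^1*2591^(-1)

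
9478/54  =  4739/27 = 175.52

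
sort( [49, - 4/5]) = [ - 4/5, 49]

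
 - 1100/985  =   - 2  +  174/197 = -1.12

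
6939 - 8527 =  - 1588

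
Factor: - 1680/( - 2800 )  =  3^1 * 5^( - 1) =3/5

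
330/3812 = 165/1906 = 0.09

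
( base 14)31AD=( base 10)8581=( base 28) AQD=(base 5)233311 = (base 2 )10000110000101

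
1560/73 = 21 + 27/73 = 21.37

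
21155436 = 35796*591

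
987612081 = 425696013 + 561916068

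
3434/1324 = 1717/662 = 2.59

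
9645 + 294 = 9939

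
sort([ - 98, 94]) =[ - 98,94]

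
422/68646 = 211/34323 = 0.01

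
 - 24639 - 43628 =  - 68267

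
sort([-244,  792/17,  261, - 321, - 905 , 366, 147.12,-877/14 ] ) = [ - 905, - 321, - 244,-877/14,792/17,147.12,261 , 366 ]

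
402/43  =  402/43= 9.35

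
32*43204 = 1382528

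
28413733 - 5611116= 22802617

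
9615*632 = 6076680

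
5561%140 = 101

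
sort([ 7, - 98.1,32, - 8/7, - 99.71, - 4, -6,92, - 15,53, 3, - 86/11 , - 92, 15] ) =[ - 99.71, - 98.1, - 92,- 15, - 86/11, - 6, - 4 , - 8/7,3,7,15, 32,53,92 ]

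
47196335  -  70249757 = - 23053422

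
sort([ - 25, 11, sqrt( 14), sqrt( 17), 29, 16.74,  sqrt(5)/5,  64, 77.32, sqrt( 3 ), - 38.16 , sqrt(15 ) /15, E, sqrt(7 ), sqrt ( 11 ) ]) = [- 38.16 , - 25, sqrt(15) /15, sqrt( 5 )/5, sqrt(3 ),sqrt(7 ),E, sqrt(11), sqrt ( 14),  sqrt( 17 ), 11, 16.74, 29,64,77.32]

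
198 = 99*2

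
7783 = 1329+6454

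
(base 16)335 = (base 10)821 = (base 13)4b2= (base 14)429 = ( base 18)29B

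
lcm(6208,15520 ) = 31040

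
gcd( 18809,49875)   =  7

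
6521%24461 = 6521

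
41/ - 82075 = -41/82075 = - 0.00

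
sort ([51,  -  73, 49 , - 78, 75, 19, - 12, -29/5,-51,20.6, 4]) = [-78, - 73,-51,  -  12, - 29/5,4 , 19,  20.6,49,51, 75 ] 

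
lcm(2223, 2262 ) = 128934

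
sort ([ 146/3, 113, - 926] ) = [ - 926,146/3,113 ]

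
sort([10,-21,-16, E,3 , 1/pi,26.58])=[-21, - 16,1/pi,E , 3  ,  10,26.58]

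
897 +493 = 1390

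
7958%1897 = 370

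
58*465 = 26970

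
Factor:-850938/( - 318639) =2^1*11^1*12893^1*106213^( - 1 )  =  283646/106213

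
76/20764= 19/5191 = 0.00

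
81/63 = 1 + 2/7 = 1.29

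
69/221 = 69/221 = 0.31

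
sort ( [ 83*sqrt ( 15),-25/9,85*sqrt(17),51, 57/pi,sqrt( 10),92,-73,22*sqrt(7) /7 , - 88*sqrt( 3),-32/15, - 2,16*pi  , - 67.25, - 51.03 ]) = [ - 88*sqrt( 3),  -  73, - 67.25,-51.03, - 25/9, - 32/15, - 2, sqrt(10 ), 22*sqrt( 7 )/7,57/pi,16*pi,51,  92, 83*sqrt (15 ),85*sqrt( 17)]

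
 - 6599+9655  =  3056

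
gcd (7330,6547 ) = 1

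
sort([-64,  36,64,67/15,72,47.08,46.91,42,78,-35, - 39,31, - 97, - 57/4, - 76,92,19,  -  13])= [ - 97, - 76, - 64, - 39, -35 , - 57/4, - 13,67/15,19,31,36 , 42,46.91,47.08 , 64 , 72,78,92]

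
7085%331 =134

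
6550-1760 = 4790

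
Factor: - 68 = -2^2 * 17^1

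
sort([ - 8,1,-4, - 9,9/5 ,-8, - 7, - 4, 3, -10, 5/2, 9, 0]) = [  -  10, - 9 , - 8, - 8, - 7, - 4,-4,0, 1, 9/5,5/2,3, 9 ]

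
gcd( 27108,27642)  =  6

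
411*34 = 13974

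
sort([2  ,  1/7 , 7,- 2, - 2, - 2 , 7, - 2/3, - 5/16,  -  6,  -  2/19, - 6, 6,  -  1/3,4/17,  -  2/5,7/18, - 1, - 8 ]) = [ - 8, -6, - 6, - 2, - 2, - 2 , - 1, - 2/3, - 2/5 , - 1/3,-5/16  , - 2/19,1/7, 4/17,7/18,2,6,7 , 7] 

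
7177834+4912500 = 12090334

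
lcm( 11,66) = 66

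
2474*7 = 17318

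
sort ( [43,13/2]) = [ 13/2,43 ] 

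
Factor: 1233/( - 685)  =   - 3^2 * 5^( - 1) = -9/5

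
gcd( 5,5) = 5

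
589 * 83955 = 49449495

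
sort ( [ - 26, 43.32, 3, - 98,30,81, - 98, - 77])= [ - 98, - 98 , - 77, - 26,3, 30,43.32,  81] 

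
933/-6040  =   - 1 + 5107/6040 =- 0.15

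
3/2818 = 3/2818=0.00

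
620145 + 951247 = 1571392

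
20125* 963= 19380375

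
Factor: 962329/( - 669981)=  - 3^( - 1 )*13^( - 1 )*41^( - 1)*103^1*419^ ( - 1 )*9343^1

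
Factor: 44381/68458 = 2^( - 1)*13^( - 1 )*2633^( - 1 )*44381^1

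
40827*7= 285789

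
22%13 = 9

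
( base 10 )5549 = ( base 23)ab6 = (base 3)21121112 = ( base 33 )535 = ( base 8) 12655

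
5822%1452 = 14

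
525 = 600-75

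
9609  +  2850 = 12459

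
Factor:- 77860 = -2^2*5^1*17^1*229^1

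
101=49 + 52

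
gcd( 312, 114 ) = 6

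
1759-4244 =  - 2485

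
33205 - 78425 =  - 45220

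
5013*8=40104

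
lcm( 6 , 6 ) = 6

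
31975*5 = 159875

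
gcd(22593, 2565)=3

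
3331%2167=1164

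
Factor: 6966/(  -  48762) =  - 1/7 = -  7^(- 1) 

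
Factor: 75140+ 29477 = 104617 = 233^1*449^1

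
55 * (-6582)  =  -362010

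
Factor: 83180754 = 2^1*3^2  *  4621153^1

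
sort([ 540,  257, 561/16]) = [ 561/16,257, 540]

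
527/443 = 1 + 84/443= 1.19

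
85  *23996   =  2039660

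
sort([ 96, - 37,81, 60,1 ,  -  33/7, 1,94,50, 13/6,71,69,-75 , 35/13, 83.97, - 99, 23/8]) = [ - 99, - 75, - 37,-33/7,1, 1, 13/6, 35/13, 23/8,50,60,69,71, 81,83.97, 94, 96]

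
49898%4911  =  788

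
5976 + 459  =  6435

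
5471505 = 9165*597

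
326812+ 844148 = 1170960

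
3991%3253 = 738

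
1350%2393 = 1350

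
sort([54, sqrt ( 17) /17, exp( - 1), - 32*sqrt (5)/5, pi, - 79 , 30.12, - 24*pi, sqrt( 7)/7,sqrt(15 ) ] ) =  [ -79, - 24*pi,-32*sqrt( 5 )/5,sqrt( 17 ) /17, exp(-1 ), sqrt( 7 ) /7,pi, sqrt(15 ),30.12, 54] 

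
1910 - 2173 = - 263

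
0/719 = 0= 0.00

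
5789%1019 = 694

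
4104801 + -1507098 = 2597703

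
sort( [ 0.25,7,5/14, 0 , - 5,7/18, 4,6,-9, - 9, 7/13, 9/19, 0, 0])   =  [ - 9, - 9, - 5, 0, 0, 0,0.25, 5/14,7/18, 9/19, 7/13 , 4,6, 7]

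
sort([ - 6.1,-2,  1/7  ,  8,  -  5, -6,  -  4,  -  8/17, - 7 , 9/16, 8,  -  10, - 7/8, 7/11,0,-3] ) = [  -  10,- 7, - 6.1, - 6, - 5, - 4, - 3,  -  2, - 7/8, - 8/17, 0,  1/7, 9/16, 7/11, 8, 8] 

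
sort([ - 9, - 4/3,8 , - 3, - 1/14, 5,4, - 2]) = [ - 9  ,- 3, -2, - 4/3, - 1/14, 4,5, 8] 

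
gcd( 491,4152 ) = 1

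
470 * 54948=25825560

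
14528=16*908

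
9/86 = 9/86   =  0.10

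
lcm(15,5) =15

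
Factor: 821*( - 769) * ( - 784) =2^4  *  7^2 *769^1*821^1 = 494977616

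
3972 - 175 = 3797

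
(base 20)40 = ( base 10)80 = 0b1010000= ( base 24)38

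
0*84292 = 0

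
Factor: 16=2^4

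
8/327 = 8/327  =  0.02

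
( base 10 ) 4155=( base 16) 103B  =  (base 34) 3k7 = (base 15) 1370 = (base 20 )A7F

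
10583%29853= 10583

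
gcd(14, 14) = 14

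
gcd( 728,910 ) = 182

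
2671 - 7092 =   -  4421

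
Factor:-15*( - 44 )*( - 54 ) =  - 35640 = -2^3*3^4*5^1*11^1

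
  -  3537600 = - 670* 5280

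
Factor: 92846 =2^1  *13^1 *3571^1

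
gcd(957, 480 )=3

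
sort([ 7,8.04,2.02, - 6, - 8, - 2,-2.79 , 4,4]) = [ -8,-6, - 2.79, - 2, 2.02,4,4,7,8.04 ]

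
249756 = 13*19212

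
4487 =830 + 3657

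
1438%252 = 178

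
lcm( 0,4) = 0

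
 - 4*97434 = - 389736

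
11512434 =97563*118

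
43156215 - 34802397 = 8353818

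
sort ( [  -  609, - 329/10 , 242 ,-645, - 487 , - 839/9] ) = [-645, - 609, - 487, - 839/9, - 329/10,242]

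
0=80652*0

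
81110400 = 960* 84490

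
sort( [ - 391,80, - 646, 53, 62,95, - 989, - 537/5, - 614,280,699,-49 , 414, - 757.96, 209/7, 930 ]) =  [ - 989 , - 757.96, - 646,  -  614,-391 , - 537/5, - 49 , 209/7, 53 , 62,80,  95, 280, 414,699 , 930] 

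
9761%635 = 236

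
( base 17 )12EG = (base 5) 140440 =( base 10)5745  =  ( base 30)6BF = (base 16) 1671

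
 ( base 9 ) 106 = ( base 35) 2H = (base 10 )87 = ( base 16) 57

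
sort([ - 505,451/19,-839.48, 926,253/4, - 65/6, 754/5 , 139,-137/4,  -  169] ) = [ - 839.48,-505 ,-169 ,-137/4,-65/6, 451/19,253/4, 139,754/5, 926]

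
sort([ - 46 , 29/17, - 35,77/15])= [ - 46, - 35,29/17 , 77/15 ]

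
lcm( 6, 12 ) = 12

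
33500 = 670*50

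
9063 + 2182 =11245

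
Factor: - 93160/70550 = -2^2 * 5^( -1 )*83^( - 1)*137^1 = -548/415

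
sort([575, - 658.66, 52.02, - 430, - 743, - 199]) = [ - 743, - 658.66, - 430 , -199,  52.02, 575]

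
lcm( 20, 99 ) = 1980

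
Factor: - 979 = -11^1*89^1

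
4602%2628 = 1974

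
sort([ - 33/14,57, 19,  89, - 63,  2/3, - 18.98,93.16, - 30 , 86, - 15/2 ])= [ - 63, - 30,-18.98,-15/2, - 33/14,2/3 , 19,57,  86,89 , 93.16 ] 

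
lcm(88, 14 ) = 616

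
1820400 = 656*2775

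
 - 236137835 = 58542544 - 294680379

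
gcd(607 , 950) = 1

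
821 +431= 1252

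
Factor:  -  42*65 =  - 2730 = - 2^1*3^1*5^1*7^1*13^1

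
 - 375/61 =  - 375/61   =  - 6.15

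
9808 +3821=13629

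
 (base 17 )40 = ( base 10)68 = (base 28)2c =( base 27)2E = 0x44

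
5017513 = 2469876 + 2547637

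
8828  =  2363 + 6465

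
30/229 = 30/229= 0.13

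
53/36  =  53/36 = 1.47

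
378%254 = 124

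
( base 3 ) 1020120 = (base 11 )754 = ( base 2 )1110001010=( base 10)906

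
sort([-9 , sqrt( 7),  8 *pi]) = [ - 9,sqrt( 7 ) , 8*pi]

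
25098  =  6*4183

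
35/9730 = 1/278 = 0.00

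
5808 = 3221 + 2587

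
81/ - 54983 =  - 1+54902/54983 =-0.00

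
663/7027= 663/7027 = 0.09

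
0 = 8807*0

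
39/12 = 3 + 1/4 = 3.25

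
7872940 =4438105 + 3434835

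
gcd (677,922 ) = 1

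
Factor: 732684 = 2^2 *3^1 * 61057^1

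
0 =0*2827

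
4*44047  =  176188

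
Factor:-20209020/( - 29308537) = 2^2* 3^1*  5^1*13^2*257^( - 1) * 1993^1*114041^( - 1) 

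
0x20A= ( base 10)522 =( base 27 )j9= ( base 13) 312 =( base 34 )FC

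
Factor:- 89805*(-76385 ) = 6859754925 = 3^1 *5^2 * 5987^1*15277^1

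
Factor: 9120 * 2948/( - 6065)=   -  2^7*3^1*11^1*19^1*67^1 * 1213^( - 1 )=- 5377152/1213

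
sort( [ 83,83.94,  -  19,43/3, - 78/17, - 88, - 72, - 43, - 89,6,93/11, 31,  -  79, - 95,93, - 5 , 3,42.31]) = [ - 95,-89, - 88, - 79,- 72, - 43, - 19, - 5,-78/17, 3,6,93/11,43/3,31,  42.31, 83,83.94,93] 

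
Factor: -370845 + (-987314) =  - 11^1*37^1*47^1*71^1=- 1358159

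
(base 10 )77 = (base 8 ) 115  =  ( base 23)38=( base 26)2p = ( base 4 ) 1031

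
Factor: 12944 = 2^4 * 809^1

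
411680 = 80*5146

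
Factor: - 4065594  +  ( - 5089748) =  - 2^1*7^1*181^1*3613^1 = -9155342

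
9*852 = 7668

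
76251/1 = 76251 = 76251.00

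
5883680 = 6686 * 880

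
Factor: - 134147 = -13^1*17^1*607^1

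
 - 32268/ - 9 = 10756/3 =3585.33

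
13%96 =13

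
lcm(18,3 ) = 18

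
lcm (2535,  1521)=7605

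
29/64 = 29/64 = 0.45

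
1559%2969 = 1559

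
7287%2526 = 2235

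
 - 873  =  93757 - 94630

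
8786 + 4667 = 13453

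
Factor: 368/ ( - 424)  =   - 46/53 = -  2^1*23^1*53^( - 1) 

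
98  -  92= 6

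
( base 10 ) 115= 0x73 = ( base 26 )4B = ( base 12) 97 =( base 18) 67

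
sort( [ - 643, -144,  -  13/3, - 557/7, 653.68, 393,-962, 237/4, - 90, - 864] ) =[  -  962, - 864, - 643, - 144, - 90,-557/7,- 13/3, 237/4, 393, 653.68]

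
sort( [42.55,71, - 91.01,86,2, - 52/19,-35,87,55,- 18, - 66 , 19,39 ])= [-91.01, - 66, - 35, - 18 , - 52/19,2,19,39,42.55,55,71,86,87] 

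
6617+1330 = 7947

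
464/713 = 464/713 = 0.65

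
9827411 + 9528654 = 19356065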